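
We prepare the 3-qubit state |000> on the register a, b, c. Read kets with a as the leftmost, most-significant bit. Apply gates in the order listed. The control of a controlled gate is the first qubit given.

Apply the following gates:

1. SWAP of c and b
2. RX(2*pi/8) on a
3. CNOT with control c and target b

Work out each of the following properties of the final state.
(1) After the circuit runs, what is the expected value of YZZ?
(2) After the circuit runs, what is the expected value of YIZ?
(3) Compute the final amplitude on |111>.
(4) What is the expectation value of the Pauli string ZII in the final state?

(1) In the final state, YZZ has expectation -sqrt(2)/2.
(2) The observable YIZ averages to -sqrt(2)/2.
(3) The final state's coefficient on |111> equals 0.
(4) The expectation value of ZII is sqrt(2)/2.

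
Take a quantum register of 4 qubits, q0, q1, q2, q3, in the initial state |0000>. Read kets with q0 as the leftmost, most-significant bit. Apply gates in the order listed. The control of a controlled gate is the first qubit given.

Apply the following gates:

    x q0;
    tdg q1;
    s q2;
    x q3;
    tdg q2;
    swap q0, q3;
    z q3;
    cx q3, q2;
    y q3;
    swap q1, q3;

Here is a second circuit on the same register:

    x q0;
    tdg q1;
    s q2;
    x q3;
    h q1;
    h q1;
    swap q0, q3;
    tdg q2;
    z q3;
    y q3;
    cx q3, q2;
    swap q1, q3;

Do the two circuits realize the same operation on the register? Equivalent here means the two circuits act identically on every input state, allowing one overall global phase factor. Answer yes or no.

No, they are not equivalent — no single phase factor reconciles the two unitaries.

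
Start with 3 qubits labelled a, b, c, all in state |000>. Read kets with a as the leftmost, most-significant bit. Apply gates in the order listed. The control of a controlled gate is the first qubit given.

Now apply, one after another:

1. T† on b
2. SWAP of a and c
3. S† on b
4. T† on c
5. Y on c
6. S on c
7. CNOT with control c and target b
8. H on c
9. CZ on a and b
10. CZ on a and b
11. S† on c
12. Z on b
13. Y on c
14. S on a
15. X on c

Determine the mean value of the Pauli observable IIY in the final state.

The observable IIY averages to -1.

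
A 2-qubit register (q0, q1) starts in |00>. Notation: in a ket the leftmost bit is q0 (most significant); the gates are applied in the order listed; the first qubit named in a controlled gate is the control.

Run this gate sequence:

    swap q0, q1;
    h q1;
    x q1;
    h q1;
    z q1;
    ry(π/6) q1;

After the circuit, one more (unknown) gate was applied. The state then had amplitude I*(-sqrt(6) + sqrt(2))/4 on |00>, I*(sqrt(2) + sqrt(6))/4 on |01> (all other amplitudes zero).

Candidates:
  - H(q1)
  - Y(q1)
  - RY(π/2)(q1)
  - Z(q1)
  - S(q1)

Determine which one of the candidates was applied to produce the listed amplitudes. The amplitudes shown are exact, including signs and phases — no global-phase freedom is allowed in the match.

The applied gate was Y(q1). Key observation: steps 2-5 multiply out to the identity, so the circuit reduces to the remaining gates.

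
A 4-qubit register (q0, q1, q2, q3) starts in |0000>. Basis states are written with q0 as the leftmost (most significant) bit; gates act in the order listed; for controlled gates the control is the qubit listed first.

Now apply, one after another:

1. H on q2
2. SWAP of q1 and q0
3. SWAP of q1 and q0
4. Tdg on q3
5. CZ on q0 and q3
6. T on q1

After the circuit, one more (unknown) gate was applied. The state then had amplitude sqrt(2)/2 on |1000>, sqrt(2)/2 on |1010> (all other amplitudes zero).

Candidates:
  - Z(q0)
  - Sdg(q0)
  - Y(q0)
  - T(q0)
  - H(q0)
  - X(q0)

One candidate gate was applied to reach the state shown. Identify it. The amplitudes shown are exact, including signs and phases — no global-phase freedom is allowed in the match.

The unique candidate consistent with the amplitudes is X(q0). Key observation: steps 2-3 multiply out to the identity, so the circuit reduces to the remaining gates.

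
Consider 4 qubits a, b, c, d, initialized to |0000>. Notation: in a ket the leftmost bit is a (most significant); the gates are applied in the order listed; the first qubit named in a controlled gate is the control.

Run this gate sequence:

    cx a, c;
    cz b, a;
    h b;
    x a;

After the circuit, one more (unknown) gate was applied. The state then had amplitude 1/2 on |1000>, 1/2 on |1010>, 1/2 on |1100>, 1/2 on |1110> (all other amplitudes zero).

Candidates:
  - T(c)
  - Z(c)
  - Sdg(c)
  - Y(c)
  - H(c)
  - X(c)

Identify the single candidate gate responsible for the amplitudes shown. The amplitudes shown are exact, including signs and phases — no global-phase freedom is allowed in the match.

It was H(c) that produced the state shown.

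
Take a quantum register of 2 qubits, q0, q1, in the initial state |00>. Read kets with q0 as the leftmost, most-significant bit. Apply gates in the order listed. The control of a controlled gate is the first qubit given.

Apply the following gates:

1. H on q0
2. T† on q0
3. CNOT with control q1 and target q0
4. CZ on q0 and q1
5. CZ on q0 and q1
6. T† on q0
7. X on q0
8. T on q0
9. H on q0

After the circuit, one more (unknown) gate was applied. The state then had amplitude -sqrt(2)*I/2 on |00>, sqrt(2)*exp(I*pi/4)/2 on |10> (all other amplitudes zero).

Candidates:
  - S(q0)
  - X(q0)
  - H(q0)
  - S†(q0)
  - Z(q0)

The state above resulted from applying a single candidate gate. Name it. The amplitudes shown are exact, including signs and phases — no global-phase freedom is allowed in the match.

The applied gate was H(q0).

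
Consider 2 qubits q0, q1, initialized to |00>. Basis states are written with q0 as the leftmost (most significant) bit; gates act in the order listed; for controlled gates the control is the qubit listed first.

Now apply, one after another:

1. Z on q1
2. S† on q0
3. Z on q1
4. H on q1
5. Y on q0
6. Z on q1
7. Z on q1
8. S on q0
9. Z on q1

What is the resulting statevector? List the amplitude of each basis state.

The final amplitudes are 0 on |00>, 0 on |01>, -sqrt(2)/2 on |10>, sqrt(2)/2 on |11>.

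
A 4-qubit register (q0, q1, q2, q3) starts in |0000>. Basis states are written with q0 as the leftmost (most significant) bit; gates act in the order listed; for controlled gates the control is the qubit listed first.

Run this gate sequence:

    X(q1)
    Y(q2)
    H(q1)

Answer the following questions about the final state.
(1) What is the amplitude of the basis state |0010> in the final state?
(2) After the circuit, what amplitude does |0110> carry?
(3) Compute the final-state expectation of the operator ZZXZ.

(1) |0010> carries amplitude sqrt(2)*I/2 in the final state.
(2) The amplitude on |0110> is -sqrt(2)*I/2.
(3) The expectation value of ZZXZ is 0.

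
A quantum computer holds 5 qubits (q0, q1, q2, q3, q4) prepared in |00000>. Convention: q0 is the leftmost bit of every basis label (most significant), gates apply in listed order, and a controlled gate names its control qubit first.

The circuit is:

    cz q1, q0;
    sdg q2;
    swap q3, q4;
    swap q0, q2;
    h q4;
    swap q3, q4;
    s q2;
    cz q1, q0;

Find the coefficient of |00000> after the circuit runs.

|00000> carries amplitude sqrt(2)/2 in the final state.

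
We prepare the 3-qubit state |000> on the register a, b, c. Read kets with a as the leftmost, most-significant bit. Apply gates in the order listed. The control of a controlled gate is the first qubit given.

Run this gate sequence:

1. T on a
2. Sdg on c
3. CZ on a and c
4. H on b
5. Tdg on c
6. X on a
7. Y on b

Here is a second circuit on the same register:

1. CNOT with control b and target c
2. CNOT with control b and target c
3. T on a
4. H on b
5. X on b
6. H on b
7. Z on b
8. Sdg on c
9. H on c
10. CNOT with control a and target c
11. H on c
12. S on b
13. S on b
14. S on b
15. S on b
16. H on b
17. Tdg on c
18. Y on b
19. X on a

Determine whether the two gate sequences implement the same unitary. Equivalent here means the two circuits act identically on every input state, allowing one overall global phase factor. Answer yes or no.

Yes: on every input state the two circuits agree up to one overall phase factor.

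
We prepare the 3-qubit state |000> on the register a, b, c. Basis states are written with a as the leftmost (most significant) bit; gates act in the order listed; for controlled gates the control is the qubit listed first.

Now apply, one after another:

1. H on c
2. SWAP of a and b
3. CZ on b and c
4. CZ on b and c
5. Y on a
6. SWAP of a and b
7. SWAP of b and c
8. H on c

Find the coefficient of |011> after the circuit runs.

|011> carries amplitude -I/2 in the final state. Key observation: steps 3-4 multiply out to the identity, so the circuit reduces to the remaining gates.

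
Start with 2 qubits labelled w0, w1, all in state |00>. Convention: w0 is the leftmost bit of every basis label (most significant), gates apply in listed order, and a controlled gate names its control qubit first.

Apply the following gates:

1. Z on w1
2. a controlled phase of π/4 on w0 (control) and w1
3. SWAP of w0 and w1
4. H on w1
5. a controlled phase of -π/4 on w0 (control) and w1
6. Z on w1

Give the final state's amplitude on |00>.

|00> carries amplitude sqrt(2)/2 in the final state.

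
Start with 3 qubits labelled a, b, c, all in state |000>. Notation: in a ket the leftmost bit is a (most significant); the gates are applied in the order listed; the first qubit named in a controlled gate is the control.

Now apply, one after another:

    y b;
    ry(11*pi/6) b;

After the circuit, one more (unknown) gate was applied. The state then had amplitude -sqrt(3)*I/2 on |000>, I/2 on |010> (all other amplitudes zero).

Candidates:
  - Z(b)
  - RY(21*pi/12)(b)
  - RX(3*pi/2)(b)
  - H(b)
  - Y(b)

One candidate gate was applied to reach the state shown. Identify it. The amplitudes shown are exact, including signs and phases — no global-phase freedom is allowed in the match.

It was H(b) that produced the state shown.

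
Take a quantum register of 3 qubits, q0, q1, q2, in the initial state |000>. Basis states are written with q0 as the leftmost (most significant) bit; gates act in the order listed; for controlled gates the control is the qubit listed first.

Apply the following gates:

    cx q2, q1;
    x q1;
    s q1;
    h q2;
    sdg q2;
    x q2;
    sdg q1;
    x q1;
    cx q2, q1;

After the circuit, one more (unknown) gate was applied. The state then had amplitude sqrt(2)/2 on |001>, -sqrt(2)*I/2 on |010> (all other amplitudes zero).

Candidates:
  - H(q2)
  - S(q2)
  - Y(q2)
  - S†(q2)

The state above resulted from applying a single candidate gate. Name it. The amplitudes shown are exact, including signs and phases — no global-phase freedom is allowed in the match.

The applied gate was Y(q2).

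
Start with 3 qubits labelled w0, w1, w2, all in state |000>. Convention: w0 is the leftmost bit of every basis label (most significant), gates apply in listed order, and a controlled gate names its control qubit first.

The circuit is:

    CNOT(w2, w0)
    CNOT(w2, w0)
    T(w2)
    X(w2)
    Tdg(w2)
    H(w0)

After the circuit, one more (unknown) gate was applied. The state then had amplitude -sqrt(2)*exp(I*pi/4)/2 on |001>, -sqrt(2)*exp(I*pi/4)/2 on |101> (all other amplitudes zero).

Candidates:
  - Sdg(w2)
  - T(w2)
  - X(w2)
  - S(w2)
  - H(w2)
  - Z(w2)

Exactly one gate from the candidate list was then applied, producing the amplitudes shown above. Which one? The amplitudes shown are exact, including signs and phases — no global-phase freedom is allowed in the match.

The unique candidate consistent with the amplitudes is Sdg(w2). Key observation: the block from step 1 through step 2 cancels to the identity and can be dropped.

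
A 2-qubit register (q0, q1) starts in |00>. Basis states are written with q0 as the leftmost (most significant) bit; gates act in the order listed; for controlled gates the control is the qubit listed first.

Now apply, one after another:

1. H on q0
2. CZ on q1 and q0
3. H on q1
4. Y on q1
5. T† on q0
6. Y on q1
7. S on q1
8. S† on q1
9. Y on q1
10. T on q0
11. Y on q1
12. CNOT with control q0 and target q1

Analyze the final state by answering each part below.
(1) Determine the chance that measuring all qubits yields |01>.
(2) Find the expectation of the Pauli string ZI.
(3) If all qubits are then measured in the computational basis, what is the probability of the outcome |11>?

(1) A full measurement returns |01> with probability 1/4. Key observation: gates 4-11 undo each other exactly, leaving only the rest of the circuit to track.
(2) In the final state, ZI has expectation 0.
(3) Outcome |11> occurs with probability 1/4.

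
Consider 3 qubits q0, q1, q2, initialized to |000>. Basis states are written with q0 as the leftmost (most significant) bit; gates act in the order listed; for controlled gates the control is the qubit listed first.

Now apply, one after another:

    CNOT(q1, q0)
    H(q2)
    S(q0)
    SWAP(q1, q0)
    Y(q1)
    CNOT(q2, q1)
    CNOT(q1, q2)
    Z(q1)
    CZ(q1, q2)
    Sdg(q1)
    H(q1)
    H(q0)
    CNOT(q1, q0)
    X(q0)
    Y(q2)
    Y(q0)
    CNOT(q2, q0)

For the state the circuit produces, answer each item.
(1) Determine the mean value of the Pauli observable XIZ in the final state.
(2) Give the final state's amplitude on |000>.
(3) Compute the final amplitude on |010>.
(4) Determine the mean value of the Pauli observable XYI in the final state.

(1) The observable XIZ averages to -1.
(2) |000> carries amplitude sqrt(2)*(-1 - I)/4 in the final state.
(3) The final state's coefficient on |010> equals sqrt(2)*(1 - I)/4.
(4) The expectation value of XYI is -1.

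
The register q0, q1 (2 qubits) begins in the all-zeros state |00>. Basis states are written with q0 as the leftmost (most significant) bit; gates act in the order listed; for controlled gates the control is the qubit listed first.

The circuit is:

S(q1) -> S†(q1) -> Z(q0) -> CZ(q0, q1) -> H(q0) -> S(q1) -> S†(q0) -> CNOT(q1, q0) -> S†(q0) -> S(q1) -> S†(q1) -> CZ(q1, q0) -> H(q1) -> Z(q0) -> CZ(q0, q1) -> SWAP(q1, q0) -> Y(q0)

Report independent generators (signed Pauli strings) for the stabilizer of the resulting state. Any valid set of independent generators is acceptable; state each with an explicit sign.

One valid set of independent stabilizer generators is -XZ, -ZX (any independent generating set of the same group is equally correct). Key observation: gates 10-11 undo each other exactly, leaving only the rest of the circuit to track.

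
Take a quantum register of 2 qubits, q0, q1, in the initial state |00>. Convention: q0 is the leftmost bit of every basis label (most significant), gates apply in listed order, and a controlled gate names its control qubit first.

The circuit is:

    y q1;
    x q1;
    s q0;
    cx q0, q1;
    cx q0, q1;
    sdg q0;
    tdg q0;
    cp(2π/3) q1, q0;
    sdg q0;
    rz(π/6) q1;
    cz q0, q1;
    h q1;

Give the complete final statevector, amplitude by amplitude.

After the circuit, the state carries amplitude sqrt(2)*exp(5*I*pi/12)/2 on |00>, sqrt(2)*exp(5*I*pi/12)/2 on |01>, 0 on |10>, 0 on |11>. Key observation: steps 3-6 multiply out to the identity, so the circuit reduces to the remaining gates.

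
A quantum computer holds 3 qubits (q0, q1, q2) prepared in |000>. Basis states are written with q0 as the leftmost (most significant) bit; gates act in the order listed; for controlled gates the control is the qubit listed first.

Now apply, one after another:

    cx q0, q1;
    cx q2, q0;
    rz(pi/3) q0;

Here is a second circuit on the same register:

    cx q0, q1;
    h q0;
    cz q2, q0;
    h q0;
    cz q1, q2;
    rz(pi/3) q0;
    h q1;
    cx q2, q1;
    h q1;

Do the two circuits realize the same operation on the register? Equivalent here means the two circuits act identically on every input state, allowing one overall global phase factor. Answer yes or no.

Yes, they are equivalent — the unitaries differ by at most a global phase.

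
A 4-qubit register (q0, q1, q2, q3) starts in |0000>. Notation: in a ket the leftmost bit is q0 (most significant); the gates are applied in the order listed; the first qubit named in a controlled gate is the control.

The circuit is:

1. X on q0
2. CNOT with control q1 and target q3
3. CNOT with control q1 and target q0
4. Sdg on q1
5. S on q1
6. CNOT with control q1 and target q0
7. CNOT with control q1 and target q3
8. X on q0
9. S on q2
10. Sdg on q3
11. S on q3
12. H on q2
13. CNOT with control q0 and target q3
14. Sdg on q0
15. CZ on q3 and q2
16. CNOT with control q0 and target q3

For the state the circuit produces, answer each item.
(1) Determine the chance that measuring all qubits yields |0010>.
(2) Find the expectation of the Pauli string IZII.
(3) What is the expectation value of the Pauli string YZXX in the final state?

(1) Outcome |0010> occurs with probability 1/2. Key observation: the block from step 1 through step 8 cancels to the identity and can be dropped.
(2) In the final state, IZII has expectation 1.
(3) The observable YZXX averages to 0.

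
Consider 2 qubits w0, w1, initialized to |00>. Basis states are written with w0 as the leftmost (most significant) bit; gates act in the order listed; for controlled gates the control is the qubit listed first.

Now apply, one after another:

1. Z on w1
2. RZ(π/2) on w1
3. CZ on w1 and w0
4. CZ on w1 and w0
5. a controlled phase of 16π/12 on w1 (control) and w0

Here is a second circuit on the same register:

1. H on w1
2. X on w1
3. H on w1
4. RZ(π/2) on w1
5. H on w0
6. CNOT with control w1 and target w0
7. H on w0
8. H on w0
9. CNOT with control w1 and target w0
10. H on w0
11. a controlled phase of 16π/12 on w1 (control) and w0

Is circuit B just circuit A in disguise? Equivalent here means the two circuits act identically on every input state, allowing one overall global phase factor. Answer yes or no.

Yes — the two circuits implement the same unitary up to a global phase.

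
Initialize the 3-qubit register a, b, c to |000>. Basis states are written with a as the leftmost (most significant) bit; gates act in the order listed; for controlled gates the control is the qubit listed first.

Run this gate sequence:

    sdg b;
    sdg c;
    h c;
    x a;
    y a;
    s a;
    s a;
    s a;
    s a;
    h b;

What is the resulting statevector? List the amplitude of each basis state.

The resulting statevector has amplitude -I/2 on |000>, -I/2 on |001>, -I/2 on |010>, -I/2 on |011>, 0 on |100>, 0 on |101>, 0 on |110>, 0 on |111>.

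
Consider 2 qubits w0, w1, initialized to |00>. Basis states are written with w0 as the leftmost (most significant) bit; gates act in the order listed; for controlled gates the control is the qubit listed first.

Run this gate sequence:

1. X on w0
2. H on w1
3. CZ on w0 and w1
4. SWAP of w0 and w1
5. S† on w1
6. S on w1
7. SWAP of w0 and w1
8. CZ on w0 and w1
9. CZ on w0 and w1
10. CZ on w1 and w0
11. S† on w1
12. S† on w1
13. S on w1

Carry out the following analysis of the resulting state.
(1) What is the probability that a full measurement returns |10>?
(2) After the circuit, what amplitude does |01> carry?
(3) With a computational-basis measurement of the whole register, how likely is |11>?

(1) Outcome |10> occurs with probability 1/2. Key observation: gates 3-8 undo each other exactly, leaving only the rest of the circuit to track.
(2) The final state's coefficient on |01> equals 0.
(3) Outcome |11> occurs with probability 1/2.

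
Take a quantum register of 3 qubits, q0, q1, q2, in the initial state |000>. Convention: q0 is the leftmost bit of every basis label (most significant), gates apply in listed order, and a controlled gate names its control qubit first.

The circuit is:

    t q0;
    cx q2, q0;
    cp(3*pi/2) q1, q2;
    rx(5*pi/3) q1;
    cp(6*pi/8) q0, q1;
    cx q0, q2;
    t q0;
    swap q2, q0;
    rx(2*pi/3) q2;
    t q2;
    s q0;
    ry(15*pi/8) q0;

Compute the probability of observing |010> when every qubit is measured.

The probability of measuring |010> is cos(pi/16)**2/16.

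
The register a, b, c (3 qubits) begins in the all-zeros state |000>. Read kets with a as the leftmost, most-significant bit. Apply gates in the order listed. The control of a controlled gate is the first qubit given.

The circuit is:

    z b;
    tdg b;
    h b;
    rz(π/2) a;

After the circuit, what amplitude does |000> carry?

The final state's coefficient on |000> equals -sqrt(2)*exp(3*I*pi/4)/2.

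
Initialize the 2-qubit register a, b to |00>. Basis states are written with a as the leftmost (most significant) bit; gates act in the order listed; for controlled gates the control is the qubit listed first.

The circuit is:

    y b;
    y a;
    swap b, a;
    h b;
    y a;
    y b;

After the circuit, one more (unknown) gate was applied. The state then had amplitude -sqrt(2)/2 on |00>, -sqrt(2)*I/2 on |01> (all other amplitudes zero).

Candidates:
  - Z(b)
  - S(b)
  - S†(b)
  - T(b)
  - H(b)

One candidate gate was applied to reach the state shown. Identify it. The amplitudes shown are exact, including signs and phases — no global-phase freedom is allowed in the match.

The applied gate was S(b).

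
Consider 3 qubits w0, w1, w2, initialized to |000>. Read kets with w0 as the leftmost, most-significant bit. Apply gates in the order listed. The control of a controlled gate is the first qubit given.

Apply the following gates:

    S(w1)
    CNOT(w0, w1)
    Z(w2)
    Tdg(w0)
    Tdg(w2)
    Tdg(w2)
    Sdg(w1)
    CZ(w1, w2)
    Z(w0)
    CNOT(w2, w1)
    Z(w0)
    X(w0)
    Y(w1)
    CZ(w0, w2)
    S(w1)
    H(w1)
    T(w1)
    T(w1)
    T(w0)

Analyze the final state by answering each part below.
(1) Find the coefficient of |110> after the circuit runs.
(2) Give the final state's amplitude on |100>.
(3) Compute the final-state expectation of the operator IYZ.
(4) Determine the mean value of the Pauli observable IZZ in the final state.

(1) The final state's coefficient on |110> equals sqrt(2)*exp(3*I*pi/4)/2.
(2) The amplitude on |100> is -sqrt(2)*exp(I*pi/4)/2.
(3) The expectation value of IYZ is -1.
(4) The expectation value of IZZ is 0.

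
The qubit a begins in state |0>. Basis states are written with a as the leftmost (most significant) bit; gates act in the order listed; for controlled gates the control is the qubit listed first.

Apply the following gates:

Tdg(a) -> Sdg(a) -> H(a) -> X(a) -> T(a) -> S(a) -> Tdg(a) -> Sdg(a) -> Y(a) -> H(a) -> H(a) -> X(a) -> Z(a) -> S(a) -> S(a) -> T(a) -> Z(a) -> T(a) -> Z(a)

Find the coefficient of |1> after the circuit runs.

The final state's coefficient on |1> equals sqrt(2)/2.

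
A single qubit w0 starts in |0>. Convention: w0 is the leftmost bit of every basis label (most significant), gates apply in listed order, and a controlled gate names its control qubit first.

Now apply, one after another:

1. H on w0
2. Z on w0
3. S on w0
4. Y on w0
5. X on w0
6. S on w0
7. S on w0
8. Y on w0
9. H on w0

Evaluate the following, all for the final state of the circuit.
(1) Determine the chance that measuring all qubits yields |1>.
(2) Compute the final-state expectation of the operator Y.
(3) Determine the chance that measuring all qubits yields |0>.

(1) A full measurement returns |1> with probability 1/2.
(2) In the final state, Y has expectation 1.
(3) A full measurement returns |0> with probability 1/2.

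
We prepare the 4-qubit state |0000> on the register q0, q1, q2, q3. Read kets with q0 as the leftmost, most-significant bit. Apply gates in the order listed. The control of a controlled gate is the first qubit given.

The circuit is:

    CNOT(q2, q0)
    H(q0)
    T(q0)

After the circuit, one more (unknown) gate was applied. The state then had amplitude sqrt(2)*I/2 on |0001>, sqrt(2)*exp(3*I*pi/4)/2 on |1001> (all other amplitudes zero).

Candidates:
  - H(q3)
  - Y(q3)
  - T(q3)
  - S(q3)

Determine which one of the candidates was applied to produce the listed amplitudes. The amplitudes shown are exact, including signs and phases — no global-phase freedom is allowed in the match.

The applied gate was Y(q3).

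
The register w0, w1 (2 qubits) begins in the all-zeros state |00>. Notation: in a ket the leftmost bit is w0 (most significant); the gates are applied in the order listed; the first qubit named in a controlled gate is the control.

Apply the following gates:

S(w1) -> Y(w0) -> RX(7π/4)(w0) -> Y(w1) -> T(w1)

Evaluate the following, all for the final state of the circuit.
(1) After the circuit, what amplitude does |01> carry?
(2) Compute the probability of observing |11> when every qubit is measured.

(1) The amplitude on |01> is sqrt(2 - sqrt(2))*exp(3*I*pi/4)/2.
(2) The probability of measuring |11> is sqrt(2)/4 + 1/2.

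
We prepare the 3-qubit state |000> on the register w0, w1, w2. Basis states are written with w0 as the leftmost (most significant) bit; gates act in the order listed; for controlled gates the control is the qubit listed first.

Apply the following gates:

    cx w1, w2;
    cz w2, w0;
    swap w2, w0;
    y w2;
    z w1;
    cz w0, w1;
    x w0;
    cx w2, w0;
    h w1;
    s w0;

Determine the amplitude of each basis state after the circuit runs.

The final amplitudes are sqrt(2)*I/2 on |001>, sqrt(2)*I/2 on |011>, and 0 on every other basis state.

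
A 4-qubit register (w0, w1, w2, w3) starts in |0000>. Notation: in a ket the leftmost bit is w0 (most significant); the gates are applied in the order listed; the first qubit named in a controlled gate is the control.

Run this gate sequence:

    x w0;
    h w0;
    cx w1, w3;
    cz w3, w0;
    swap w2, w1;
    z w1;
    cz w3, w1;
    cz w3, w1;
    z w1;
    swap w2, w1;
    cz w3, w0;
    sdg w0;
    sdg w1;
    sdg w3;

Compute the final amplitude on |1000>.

The amplitude on |1000> is sqrt(2)*I/2. Key observation: steps 4-11 multiply out to the identity, so the circuit reduces to the remaining gates.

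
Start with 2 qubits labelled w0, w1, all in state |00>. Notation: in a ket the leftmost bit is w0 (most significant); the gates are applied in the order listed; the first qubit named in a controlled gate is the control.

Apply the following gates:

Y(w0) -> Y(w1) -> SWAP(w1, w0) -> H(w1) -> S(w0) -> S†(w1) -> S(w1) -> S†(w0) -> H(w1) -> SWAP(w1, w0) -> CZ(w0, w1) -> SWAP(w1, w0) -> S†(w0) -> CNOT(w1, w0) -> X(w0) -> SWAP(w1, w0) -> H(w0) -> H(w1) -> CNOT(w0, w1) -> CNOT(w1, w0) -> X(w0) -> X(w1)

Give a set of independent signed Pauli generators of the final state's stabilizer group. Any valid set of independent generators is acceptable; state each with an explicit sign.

The stabilizer group can be generated by +XI, -IX, among other valid generating sets. Key observation: gates 3-10 undo each other exactly, leaving only the rest of the circuit to track.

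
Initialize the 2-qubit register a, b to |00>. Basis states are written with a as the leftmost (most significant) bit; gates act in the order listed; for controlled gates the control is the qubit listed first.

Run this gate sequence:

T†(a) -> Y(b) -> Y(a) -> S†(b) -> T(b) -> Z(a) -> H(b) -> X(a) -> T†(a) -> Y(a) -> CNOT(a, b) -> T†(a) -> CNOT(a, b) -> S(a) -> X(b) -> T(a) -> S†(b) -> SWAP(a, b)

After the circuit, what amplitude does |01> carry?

|01> carries amplitude -sqrt(2)*exp(3*I*pi/4)/2 in the final state.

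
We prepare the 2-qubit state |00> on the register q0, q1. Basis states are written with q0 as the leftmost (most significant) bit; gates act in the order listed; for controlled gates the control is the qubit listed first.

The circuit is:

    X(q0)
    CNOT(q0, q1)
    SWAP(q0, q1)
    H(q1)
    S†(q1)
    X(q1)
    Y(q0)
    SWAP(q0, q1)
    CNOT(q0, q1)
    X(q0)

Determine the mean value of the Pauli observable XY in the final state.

The observable XY averages to -1.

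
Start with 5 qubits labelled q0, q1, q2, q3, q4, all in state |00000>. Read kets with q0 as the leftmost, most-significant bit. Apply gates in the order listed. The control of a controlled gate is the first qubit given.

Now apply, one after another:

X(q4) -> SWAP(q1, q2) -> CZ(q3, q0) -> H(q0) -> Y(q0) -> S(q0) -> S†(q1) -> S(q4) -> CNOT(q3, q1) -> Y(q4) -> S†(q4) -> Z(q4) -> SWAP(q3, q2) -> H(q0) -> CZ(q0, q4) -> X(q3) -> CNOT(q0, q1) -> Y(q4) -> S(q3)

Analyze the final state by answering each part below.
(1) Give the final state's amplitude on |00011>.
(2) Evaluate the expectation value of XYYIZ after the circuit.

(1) The amplitude on |00011> is 1/2 + I/2.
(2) The expectation value of XYYIZ is 0.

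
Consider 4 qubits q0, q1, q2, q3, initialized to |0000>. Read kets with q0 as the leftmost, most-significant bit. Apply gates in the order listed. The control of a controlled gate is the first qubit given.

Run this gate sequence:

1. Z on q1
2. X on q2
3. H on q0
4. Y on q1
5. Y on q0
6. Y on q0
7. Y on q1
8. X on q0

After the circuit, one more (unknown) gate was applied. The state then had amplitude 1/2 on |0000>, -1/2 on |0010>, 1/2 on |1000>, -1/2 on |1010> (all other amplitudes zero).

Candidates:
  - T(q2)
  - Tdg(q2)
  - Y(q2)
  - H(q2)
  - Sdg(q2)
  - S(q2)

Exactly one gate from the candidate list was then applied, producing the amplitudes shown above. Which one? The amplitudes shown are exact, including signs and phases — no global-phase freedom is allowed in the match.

The unique candidate consistent with the amplitudes is H(q2). Key observation: steps 4-7 multiply out to the identity, so the circuit reduces to the remaining gates.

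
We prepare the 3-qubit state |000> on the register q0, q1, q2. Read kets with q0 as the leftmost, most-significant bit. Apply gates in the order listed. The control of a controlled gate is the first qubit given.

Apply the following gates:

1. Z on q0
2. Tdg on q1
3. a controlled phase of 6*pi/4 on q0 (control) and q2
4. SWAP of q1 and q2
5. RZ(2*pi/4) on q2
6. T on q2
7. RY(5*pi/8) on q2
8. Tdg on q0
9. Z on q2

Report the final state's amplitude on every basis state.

The final amplitudes are -exp(3*I*pi/4)*cos(5*pi/16) on |000>, exp(3*I*pi/4)*sin(5*pi/16) on |001>, and 0 on every other basis state.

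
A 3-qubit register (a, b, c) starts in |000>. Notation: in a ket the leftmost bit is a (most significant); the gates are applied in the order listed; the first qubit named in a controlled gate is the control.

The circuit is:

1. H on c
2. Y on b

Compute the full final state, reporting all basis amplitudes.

After the circuit, the state carries amplitude sqrt(2)*I/2 on |010>, sqrt(2)*I/2 on |011>, and 0 on every other basis state.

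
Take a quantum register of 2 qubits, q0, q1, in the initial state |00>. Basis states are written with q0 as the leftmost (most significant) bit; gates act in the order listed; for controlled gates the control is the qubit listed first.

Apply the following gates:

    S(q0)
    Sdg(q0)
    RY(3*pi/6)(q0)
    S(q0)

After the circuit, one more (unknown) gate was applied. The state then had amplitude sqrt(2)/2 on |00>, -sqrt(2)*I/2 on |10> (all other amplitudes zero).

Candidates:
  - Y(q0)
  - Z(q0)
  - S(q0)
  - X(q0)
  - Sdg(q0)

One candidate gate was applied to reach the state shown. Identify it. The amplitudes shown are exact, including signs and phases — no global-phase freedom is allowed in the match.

The unique candidate consistent with the amplitudes is Z(q0). Key observation: steps 1-2 multiply out to the identity, so the circuit reduces to the remaining gates.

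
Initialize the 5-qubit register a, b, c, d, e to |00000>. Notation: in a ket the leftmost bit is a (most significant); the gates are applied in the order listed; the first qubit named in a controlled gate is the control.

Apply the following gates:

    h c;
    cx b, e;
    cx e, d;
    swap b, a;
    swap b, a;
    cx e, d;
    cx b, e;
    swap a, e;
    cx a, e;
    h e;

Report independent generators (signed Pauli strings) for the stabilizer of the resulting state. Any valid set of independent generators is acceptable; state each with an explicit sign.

The final state is stabilized by the group generated by +IIXII, +IIIIX, +ZIIII, +IZIII, +IIIZI; other independent generating sets are equally valid.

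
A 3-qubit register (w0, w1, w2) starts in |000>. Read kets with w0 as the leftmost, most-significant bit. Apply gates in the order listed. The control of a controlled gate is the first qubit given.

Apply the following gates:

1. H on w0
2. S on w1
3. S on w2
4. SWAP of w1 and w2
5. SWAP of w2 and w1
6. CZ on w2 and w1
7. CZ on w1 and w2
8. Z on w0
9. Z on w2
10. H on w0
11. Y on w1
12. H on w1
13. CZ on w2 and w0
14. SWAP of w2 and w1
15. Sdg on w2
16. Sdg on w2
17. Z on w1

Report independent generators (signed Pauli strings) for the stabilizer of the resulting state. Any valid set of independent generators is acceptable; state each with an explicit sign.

One valid set of independent stabilizer generators is +IIX, -ZII, +IZI (any independent generating set of the same group is equally correct).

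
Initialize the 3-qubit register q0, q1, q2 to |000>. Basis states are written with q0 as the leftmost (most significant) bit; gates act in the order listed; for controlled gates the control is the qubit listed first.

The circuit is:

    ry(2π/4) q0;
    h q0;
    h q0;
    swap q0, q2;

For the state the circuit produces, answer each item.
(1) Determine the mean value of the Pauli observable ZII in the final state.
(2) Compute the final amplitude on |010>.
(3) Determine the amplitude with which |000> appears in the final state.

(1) In the final state, ZII has expectation 1. Key observation: steps 2-3 multiply out to the identity, so the circuit reduces to the remaining gates.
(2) The final state's coefficient on |010> equals 0.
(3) |000> carries amplitude sqrt(2)/2 in the final state.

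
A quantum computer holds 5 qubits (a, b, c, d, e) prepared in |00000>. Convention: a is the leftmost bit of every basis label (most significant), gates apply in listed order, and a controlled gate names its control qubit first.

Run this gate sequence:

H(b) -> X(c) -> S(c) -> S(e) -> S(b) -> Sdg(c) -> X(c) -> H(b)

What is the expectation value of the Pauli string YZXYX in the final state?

The observable YZXYX averages to 0.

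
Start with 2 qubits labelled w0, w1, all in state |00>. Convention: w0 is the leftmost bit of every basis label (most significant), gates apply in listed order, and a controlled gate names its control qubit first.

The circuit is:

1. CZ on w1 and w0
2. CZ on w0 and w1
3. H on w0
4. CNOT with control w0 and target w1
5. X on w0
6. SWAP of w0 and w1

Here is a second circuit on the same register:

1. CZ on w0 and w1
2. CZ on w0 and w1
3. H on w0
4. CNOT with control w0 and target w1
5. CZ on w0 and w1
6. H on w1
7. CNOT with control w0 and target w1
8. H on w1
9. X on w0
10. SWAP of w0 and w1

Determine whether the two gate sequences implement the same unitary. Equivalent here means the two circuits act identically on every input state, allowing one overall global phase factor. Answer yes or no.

Yes, they are equivalent — the unitaries differ by at most a global phase.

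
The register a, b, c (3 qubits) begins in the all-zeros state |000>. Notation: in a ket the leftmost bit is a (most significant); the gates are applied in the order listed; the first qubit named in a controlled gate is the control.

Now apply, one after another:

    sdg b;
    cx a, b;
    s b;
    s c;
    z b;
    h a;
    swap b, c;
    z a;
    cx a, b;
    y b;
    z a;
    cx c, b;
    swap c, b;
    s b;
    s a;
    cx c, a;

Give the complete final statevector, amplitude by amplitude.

The resulting statevector has amplitude sqrt(2)/2 on |100>, sqrt(2)*I/2 on |101>, and 0 on every other basis state.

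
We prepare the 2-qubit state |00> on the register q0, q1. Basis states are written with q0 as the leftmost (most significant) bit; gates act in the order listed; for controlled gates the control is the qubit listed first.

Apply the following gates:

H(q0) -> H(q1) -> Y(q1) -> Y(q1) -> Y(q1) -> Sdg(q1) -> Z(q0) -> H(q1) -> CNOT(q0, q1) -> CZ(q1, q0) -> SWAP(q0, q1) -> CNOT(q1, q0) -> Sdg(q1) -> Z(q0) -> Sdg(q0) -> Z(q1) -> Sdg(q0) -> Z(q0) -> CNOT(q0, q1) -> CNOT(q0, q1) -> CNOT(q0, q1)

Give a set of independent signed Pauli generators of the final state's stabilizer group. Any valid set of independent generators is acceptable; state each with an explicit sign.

One valid set of independent stabilizer generators is +XI, +IY (any independent generating set of the same group is equally correct).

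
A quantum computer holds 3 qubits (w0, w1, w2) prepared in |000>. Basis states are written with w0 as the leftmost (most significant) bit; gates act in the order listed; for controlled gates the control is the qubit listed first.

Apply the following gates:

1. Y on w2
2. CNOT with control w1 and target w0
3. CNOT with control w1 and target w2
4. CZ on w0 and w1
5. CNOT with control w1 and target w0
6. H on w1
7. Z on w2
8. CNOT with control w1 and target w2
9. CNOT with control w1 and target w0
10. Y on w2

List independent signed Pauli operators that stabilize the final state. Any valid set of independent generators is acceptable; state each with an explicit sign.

One valid set of independent stabilizer generators is -XXX, +ZIZ, +IZZ (any independent generating set of the same group is equally correct).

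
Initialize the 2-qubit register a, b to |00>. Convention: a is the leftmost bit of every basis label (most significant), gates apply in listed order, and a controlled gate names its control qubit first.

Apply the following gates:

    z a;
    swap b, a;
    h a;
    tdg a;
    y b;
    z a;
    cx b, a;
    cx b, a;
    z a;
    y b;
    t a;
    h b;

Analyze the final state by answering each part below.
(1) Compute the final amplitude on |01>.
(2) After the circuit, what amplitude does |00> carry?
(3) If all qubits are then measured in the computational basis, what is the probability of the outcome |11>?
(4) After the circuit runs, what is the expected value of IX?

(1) |01> carries amplitude 1/2 in the final state.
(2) |00> carries amplitude 1/2 in the final state.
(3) A full measurement returns |11> with probability 1/4.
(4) The expectation value of IX is 1.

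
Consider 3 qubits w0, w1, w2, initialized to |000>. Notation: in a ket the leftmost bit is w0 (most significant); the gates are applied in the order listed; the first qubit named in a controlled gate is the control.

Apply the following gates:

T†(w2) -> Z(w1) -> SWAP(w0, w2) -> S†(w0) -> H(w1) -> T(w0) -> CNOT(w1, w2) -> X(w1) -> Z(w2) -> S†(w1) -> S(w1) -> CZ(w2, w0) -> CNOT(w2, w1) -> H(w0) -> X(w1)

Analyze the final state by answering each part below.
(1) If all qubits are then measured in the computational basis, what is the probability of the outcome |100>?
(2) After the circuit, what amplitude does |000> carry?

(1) Outcome |100> occurs with probability 1/4.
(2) The amplitude on |000> is 1/2.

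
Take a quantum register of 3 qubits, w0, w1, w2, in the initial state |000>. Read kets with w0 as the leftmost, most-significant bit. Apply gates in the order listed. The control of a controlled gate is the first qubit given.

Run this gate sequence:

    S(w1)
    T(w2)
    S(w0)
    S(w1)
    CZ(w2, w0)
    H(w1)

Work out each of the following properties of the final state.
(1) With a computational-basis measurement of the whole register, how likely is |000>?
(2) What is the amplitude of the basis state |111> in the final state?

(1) Outcome |000> occurs with probability 1/2.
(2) The final state's coefficient on |111> equals 0.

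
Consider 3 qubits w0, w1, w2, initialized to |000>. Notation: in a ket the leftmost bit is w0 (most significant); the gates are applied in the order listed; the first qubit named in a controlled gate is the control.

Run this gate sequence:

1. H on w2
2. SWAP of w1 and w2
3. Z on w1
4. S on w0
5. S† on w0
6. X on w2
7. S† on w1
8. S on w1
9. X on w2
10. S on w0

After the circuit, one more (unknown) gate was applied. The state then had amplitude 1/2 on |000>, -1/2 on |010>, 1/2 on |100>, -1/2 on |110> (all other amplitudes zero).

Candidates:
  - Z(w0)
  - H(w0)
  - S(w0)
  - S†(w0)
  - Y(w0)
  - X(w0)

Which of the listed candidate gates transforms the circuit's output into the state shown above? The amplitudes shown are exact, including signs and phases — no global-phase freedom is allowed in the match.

It was H(w0) that produced the state shown. Key observation: the block from step 5 through step 10 cancels to the identity and can be dropped.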